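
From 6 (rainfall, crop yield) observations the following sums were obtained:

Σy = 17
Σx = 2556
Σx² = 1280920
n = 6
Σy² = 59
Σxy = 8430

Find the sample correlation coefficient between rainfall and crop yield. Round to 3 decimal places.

0.824

Sxx = Σx² − (Σx)²/n = 1280920 − 1088856 = 192064
Sxy = Σxy − (Σx)(Σy)/n = 8430 − 7242 = 1188
Syy = Σy² − (Σy)²/n = 59 − 48.166667 = 10.833333
r = Sxy/√(Sxx·Syy) = 1188/√(2080693.333333) = 1188/1442.460860 = 0.823593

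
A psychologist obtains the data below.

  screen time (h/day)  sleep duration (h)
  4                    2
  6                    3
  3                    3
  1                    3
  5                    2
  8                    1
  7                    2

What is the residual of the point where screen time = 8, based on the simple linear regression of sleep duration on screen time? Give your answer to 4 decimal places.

n = 7, Σx = 34, Σy = 16, Σxy = 70, Σx² = 200
Sxx = Σx² − (Σx)²/n = 200 − 165.142857 = 34.857143
Sxy = Σxy − (Σx)(Σy)/n = 70 − 77.714286 = -7.714286
b = Sxy/Sxx = -7.714286/34.857143 = -0.221311
a = ȳ − b·x̄ = 2.285714 − (-0.221311)·4.857143 = 3.360656
ŷ(8) = 3.360656 + (-0.221311)·8 = 1.590164
residual = y − ŷ = 1 − 1.590164 = -0.590164

-0.5902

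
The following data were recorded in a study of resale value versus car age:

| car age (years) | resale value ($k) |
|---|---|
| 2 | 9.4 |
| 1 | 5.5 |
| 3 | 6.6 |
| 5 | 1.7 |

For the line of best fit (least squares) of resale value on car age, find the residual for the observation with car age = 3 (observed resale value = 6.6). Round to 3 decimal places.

1.120

n = 4, Σx = 11, Σy = 23.2, Σxy = 52.6, Σx² = 39
Sxx = Σx² − (Σx)²/n = 39 − 30.25 = 8.75
Sxy = Σxy − (Σx)(Σy)/n = 52.6 − 63.8 = -11.2
b = Sxy/Sxx = -11.2/8.75 = -1.28
a = ȳ − b·x̄ = 5.8 − (-1.28)·2.75 = 9.32
ŷ(3) = 9.32 + (-1.28)·3 = 5.48
residual = y − ŷ = 6.6 − 5.48 = 1.12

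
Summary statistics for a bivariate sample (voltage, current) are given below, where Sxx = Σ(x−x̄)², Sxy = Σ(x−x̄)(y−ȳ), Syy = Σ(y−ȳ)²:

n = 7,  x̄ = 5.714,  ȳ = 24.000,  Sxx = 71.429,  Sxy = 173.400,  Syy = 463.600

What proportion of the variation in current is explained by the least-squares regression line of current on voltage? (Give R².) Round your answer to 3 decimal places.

R² = Sxy²/(Sxx·Syy) = (173.4)²/(71.429·463.6) = 0.907988

0.908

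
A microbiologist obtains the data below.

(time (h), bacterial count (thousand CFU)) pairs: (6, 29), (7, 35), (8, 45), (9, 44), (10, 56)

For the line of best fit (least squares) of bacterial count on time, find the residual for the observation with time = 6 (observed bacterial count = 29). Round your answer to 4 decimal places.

-0.2000

n = 5, Σx = 40, Σy = 209, Σxy = 1735, Σx² = 330
Sxx = Σx² − (Σx)²/n = 330 − 320 = 10
Sxy = Σxy − (Σx)(Σy)/n = 1735 − 1672 = 63
b = Sxy/Sxx = 63/10 = 6.3
a = ȳ − b·x̄ = 41.8 − 6.3·8 = -8.6
ŷ(6) = -8.6 + 6.3·6 = 29.2
residual = y − ŷ = 29 − 29.2 = -0.2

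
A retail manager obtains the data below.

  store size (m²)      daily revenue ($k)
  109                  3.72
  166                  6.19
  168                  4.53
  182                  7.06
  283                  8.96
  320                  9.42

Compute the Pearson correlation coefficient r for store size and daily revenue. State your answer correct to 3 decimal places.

n = 6, Σx = 1228, Σy = 39.88, Σxy = 9029.06, Σx² = 283274, Σy² = 291.537
Sxx = Σx² − (Σx)²/n = 283274 − 251330.666667 = 31943.333333
Sxy = Σxy − (Σx)(Σy)/n = 9029.06 − 8162.106667 = 866.953333
Syy = Σy² − (Σy)²/n = 291.537 − 265.069067 = 26.467933
r = Sxy/√(Sxx·Syy) = 866.953333/√(845474.017111) = 866.953333/919.496611 = 0.942856

0.943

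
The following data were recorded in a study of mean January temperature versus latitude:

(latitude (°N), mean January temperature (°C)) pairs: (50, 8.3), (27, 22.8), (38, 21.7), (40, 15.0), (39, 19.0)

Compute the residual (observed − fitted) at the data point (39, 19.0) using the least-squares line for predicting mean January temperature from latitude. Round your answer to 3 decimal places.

1.769

n = 5, Σx = 194, Σy = 86.8, Σxy = 3196.2, Σx² = 7794
Sxx = Σx² − (Σx)²/n = 7794 − 7527.2 = 266.8
Sxy = Σxy − (Σx)(Σy)/n = 3196.2 − 3367.84 = -171.64
b = Sxy/Sxx = -171.64/266.8 = -0.643328
a = ȳ − b·x̄ = 17.36 − (-0.643328)·38.8 = 42.321139
ŷ(39) = 42.321139 + (-0.643328)·39 = 17.231334
residual = y − ŷ = 19.0 − 17.231334 = 1.768666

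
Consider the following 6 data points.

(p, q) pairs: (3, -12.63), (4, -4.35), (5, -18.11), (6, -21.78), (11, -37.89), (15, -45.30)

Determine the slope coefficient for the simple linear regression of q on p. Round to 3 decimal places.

-3.162

n = 6, Σx = 44, Σy = -140.06, Σxy = -1372.81, Σx² = 432
Sxx = Σx² − (Σx)²/n = 432 − 322.666667 = 109.333333
Sxy = Σxy − (Σx)(Σy)/n = -1372.81 − (-1027.106667) = -345.703333
b = Sxy/Sxx = -345.703333/109.333333 = -3.161921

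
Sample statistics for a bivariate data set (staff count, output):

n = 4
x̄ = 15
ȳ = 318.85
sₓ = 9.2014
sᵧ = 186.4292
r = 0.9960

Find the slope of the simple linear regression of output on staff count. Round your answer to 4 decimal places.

20.1799

b = r · sᵧ/sₓ = 0.996 · 186.4292/9.2014 = 20.179916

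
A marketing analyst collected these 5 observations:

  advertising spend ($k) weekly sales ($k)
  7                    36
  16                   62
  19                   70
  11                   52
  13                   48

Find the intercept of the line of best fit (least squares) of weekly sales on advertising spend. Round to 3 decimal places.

17.425

n = 5, Σx = 66, Σy = 268, Σxy = 3770, Σx² = 956
Sxx = Σx² − (Σx)²/n = 956 − 871.2 = 84.8
Sxy = Σxy − (Σx)(Σy)/n = 3770 − 3537.6 = 232.4
b = Sxy/Sxx = 232.4/84.8 = 2.740566
a = ȳ − b·x̄ = 53.6 − 2.740566·13.2 = 17.424528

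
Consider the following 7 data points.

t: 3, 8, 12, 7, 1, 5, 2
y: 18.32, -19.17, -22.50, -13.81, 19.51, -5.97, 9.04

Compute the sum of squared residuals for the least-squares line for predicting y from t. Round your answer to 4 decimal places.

273.5267

n = 7, Σx = 38, Σy = -14.58, Σxy = -457.33, Σx² = 296, Σy² = 1898.08
Sxx = Σx² − (Σx)²/n = 296 − 206.285714 = 89.714286
Sxy = Σxy − (Σx)(Σy)/n = -457.33 − (-79.148571) = -378.181429
Syy = Σy² − (Σy)²/n = 1898.08 − 30.368057 = 1867.711943
b = Sxy/Sxx = -378.181429/89.714286 = -4.215398
SSE = Syy − b·Sxy = 1867.711943 − (-4.215398)·(-378.181429) = 273.526671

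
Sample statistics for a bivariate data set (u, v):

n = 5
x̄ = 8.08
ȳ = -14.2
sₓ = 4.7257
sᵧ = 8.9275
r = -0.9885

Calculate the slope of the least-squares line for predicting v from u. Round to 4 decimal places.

b = r · sᵧ/sₓ = -0.9885 · 8.9275/4.7257 = -1.867413

-1.8674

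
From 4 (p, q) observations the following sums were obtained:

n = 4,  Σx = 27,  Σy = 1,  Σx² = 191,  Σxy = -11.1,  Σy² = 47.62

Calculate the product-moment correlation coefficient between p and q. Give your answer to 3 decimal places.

-0.877

Sxx = Σx² − (Σx)²/n = 191 − 182.25 = 8.75
Sxy = Σxy − (Σx)(Σy)/n = -11.1 − 6.75 = -17.85
Syy = Σy² − (Σy)²/n = 47.62 − 0.25 = 47.37
r = Sxy/√(Sxx·Syy) = -17.85/√(414.4875) = -17.85/20.358966 = -0.876764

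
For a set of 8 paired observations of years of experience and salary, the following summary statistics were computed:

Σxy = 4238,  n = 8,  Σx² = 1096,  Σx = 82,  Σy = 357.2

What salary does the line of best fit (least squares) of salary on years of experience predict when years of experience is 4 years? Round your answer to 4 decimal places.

Sxx = Σx² − (Σx)²/n = 1096 − 840.5 = 255.5
Sxy = Σxy − (Σx)(Σy)/n = 4238 − 3661.3 = 576.7
b = Sxy/Sxx = 576.7/255.5 = 2.257143
a = ȳ − b·x̄ = 44.65 − 2.257143·10.25 = 21.514286
ŷ(4) = a + b·4 = 21.514286 + 2.257143·4 = 30.542857

30.5429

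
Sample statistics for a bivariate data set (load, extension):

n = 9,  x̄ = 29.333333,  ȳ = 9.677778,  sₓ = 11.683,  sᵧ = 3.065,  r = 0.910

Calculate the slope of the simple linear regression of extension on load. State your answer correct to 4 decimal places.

b = r · sᵧ/sₓ = 0.91 · 3.065/11.683 = 0.238736

0.2387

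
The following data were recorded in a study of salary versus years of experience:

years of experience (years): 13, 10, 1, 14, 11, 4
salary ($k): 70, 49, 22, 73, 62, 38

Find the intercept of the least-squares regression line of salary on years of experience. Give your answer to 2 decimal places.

19.29

n = 6, Σx = 53, Σy = 314, Σxy = 3278, Σx² = 603
Sxx = Σx² − (Σx)²/n = 603 − 468.166667 = 134.833333
Sxy = Σxy − (Σx)(Σy)/n = 3278 − 2773.666667 = 504.333333
b = Sxy/Sxx = 504.333333/134.833333 = 3.740420
a = ȳ − b·x̄ = 52.333333 − 3.740420·8.833333 = 19.292954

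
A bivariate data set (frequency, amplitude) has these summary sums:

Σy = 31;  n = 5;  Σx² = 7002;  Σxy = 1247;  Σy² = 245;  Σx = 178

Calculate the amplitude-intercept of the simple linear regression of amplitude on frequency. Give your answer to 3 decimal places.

Sxx = Σx² − (Σx)²/n = 7002 − 6336.8 = 665.2
Sxy = Σxy − (Σx)(Σy)/n = 1247 − 1103.6 = 143.4
b = Sxy/Sxx = 143.4/665.2 = 0.215574
a = ȳ − b·x̄ = 6.2 − 0.215574·35.6 = -1.474444

-1.474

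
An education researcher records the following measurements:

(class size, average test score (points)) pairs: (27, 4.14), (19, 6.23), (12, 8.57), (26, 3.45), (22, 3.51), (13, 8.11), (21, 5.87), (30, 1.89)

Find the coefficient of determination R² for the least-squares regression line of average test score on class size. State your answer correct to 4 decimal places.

0.9129

n = 8, Σx = 170, Σy = 41.77, Σxy = 785.31, Σx² = 3904, Σy² = 257.4211
Sxx = Σx² − (Σx)²/n = 3904 − 3612.5 = 291.5
Sxy = Σxy − (Σx)(Σy)/n = 785.31 − 887.6125 = -102.3025
Syy = Σy² − (Σy)²/n = 257.4211 − 218.091612 = 39.329487
R² = Sxy²/(Sxx·Syy) = (-102.3025)²/(291.5·39.329487) = 0.912884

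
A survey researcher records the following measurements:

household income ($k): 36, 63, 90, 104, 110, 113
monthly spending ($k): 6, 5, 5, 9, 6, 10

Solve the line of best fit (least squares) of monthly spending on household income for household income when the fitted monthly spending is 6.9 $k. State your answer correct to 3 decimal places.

n = 6, Σx = 516, Σy = 41, Σxy = 3707, Σx² = 49050
Sxx = Σx² − (Σx)²/n = 49050 − 44376 = 4674
Sxy = Σxy − (Σx)(Σy)/n = 3707 − 3526 = 181
b = Sxy/Sxx = 181/4674 = 0.038725
a = ȳ − b·x̄ = 6.833333 − 0.038725·86 = 3.502995
Set a + b·x = 6.9: x = (6.9 − 3.502995) / 0.038725 = 87.721547

87.722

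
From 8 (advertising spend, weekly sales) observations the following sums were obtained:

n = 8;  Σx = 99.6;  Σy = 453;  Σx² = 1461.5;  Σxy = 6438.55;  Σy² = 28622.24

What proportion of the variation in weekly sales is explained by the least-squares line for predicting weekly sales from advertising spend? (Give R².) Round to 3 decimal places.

0.969

Sxx = Σx² − (Σx)²/n = 1461.5 − 1240.02 = 221.48
Sxy = Σxy − (Σx)(Σy)/n = 6438.55 − 5639.85 = 798.7
Syy = Σy² − (Σy)²/n = 28622.24 − 25651.125 = 2971.115
R² = Sxy²/(Sxx·Syy) = (798.7)²/(221.48·2971.115) = 0.969423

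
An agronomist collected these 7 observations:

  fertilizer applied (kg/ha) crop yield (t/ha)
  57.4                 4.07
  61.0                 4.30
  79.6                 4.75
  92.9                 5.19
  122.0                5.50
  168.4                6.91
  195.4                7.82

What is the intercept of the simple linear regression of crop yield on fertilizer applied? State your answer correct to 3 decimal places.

2.655

n = 7, Σx = 776.7, Σy = 38.54, Σxy = 4718.841, Σx² = 103406.05
Sxx = Σx² − (Σx)²/n = 103406.05 − 86180.412857 = 17225.637143
Sxy = Σxy − (Σx)(Σy)/n = 4718.841 − 4276.288286 = 442.552714
b = Sxy/Sxx = 442.552714/17225.637143 = 0.025692
a = ȳ − b·x̄ = 5.505714 − 0.025692·110.957143 = 2.655057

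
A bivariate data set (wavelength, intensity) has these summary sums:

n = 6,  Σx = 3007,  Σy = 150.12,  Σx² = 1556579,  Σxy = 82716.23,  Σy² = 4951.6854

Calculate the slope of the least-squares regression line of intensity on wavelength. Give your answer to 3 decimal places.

Sxx = Σx² − (Σx)²/n = 1556579 − 1507008.166667 = 49570.833333
Sxy = Σxy − (Σx)(Σy)/n = 82716.23 − 75235.14 = 7481.09
b = Sxy/Sxx = 7481.09/49570.833333 = 0.150917

0.151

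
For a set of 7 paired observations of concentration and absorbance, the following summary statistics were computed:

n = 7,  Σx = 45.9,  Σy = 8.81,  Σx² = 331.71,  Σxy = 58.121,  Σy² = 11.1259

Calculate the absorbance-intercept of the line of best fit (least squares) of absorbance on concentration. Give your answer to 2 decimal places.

1.18

Sxx = Σx² − (Σx)²/n = 331.71 − 300.972857 = 30.737143
Sxy = Σxy − (Σx)(Σy)/n = 58.121 − 57.768429 = 0.352571
b = Sxy/Sxx = 0.352571/30.737143 = 0.011471
a = ȳ − b·x̄ = 1.258571 − 0.011471·6.557143 = 1.183358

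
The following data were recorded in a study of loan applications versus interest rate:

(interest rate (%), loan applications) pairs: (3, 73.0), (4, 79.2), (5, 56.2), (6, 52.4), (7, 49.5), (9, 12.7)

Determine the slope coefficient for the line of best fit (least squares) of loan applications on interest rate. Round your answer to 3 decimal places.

-10.214

n = 6, Σx = 34, Σy = 323, Σxy = 1592, Σx² = 216
Sxx = Σx² − (Σx)²/n = 216 − 192.666667 = 23.333333
Sxy = Σxy − (Σx)(Σy)/n = 1592 − 1830.333333 = -238.333333
b = Sxy/Sxx = -238.333333/23.333333 = -10.214286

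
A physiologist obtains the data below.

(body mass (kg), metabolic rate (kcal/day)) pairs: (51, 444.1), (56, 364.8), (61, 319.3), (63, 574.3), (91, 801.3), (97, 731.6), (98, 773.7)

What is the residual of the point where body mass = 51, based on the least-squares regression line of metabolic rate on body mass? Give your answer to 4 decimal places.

n = 7, Σx = 517, Σy = 4009.1, Σxy = 318442.2, Σx² = 40721
Sxx = Σx² − (Σx)²/n = 40721 − 38184.142857 = 2536.857143
Sxy = Σxy − (Σx)(Σy)/n = 318442.2 − 296100.671429 = 22341.528571
b = Sxy/Sxx = 22341.528571/2536.857143 = 8.806774
a = ȳ − b·x̄ = 572.728571 − 8.806774·73.857143 = -77.714624
ŷ(51) = -77.714624 + 8.806774·51 = 371.430871
residual = y − ŷ = 444.1 − 371.430871 = 72.669129

72.6691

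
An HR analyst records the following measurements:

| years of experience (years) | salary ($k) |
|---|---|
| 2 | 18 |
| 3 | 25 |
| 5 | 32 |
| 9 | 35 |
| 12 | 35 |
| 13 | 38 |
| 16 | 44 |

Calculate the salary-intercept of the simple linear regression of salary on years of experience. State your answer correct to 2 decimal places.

19.68

n = 7, Σx = 60, Σy = 227, Σxy = 2204, Σx² = 688
Sxx = Σx² − (Σx)²/n = 688 − 514.285714 = 173.714286
Sxy = Σxy − (Σx)(Σy)/n = 2204 − 1945.714286 = 258.285714
b = Sxy/Sxx = 258.285714/173.714286 = 1.486842
a = ȳ − b·x̄ = 32.428571 − 1.486842·8.571429 = 19.684211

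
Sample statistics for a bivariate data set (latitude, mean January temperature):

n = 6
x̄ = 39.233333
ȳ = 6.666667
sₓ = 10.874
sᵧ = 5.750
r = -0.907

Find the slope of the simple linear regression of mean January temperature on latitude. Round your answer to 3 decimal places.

b = r · sᵧ/sₓ = -0.907 · 5.75/10.874 = -0.479607

-0.480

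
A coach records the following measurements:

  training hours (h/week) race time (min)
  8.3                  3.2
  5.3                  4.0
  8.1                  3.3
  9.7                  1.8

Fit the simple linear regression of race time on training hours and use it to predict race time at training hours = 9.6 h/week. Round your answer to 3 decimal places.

2.284

n = 4, Σx = 31.4, Σy = 12.3, Σxy = 91.95, Σx² = 256.68
Sxx = Σx² − (Σx)²/n = 256.68 − 246.49 = 10.19
Sxy = Σxy − (Σx)(Σy)/n = 91.95 − 96.555 = -4.605
b = Sxy/Sxx = -4.605/10.19 = -0.451914
a = ȳ − b·x̄ = 3.075 − (-0.451914)·7.85 = 6.622522
ŷ(9.6) = a + b·9.6 = 6.622522 + (-0.451914)·9.6 = 2.284151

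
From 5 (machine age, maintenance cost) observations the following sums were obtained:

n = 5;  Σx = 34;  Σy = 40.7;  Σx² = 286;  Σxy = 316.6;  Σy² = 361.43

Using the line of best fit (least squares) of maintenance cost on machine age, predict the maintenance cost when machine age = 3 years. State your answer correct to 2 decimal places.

5.38

Sxx = Σx² − (Σx)²/n = 286 − 231.2 = 54.8
Sxy = Σxy − (Σx)(Σy)/n = 316.6 − 276.76 = 39.84
b = Sxy/Sxx = 39.84/54.8 = 0.727007
a = ȳ − b·x̄ = 8.14 − 0.727007·6.8 = 3.196350
ŷ(3) = a + b·3 = 3.196350 + 0.727007·3 = 5.377372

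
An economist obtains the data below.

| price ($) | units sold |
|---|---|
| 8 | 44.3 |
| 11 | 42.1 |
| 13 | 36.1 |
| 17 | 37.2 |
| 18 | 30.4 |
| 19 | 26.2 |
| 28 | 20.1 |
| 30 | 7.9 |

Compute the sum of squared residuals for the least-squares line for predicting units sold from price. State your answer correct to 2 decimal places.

n = 8, Σx = 144, Σy = 244.3, Σxy = 3764, Σx² = 3012, Σy² = 8498.97
Sxx = Σx² − (Σx)²/n = 3012 − 2592 = 420
Sxy = Σxy − (Σx)(Σy)/n = 3764 − 4397.4 = -633.4
Syy = Σy² − (Σy)²/n = 8498.97 − 7460.31125 = 1038.65875
b = Sxy/Sxx = -633.4/420 = -1.508095
SSE = Syy − b·Sxy = 1038.65875 − (-1.508095)·(-633.4) = 83.431226

83.43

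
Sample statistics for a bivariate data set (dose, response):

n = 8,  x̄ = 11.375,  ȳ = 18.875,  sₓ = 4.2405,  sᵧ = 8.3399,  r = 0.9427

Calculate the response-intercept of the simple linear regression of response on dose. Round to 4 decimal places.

-2.2146

b = r · sᵧ/sₓ = 0.9427 · 8.3399/4.2405 = 1.854032
a = ȳ − b·x̄ = 18.875 − 1.854032·11.375 = -2.214617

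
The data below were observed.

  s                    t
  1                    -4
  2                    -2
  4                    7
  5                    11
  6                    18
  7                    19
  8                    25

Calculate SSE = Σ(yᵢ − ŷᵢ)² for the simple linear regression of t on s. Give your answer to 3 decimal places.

n = 7, Σx = 33, Σy = 74, Σxy = 516, Σx² = 195, Σy² = 1500
Sxx = Σx² − (Σx)²/n = 195 − 155.571429 = 39.428571
Sxy = Σxy − (Σx)(Σy)/n = 516 − 348.857143 = 167.142857
Syy = Σy² − (Σy)²/n = 1500 − 782.285714 = 717.714286
b = Sxy/Sxx = 167.142857/39.428571 = 4.239130
SSE = Syy − b·Sxy = 717.714286 − 4.239130·167.142857 = 9.173913

9.174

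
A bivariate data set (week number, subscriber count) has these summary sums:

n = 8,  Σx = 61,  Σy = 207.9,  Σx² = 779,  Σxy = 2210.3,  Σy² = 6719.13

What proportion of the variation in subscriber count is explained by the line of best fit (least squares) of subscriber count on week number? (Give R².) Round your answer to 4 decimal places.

0.9456

Sxx = Σx² − (Σx)²/n = 779 − 465.125 = 313.875
Sxy = Σxy − (Σx)(Σy)/n = 2210.3 − 1585.2375 = 625.0625
Syy = Σy² − (Σy)²/n = 6719.13 − 5402.80125 = 1316.32875
R² = Sxy²/(Sxx·Syy) = (625.0625)²/(313.875·1316.32875) = 0.945640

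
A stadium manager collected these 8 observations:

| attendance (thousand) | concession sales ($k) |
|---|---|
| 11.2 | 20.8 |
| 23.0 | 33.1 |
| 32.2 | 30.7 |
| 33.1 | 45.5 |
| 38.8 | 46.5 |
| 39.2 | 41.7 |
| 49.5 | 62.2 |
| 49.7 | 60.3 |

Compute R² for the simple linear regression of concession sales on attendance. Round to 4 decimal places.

n = 8, Σx = 276.7, Σy = 340.8, Σxy = 13003.5, Σx² = 10749.31, Σy² = 15947.06
Sxx = Σx² − (Σx)²/n = 10749.31 − 9570.36125 = 1178.94875
Sxy = Σxy − (Σx)(Σy)/n = 13003.5 − 11787.42 = 1216.08
Syy = Σy² − (Σy)²/n = 15947.06 − 14518.08 = 1428.98
R² = Sxy²/(Sxx·Syy) = (1216.08)²/(1178.94875·1428.98) = 0.877815

0.8778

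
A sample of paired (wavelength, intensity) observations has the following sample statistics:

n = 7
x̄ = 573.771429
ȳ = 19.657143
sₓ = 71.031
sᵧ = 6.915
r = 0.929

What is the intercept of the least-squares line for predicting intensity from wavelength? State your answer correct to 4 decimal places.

-32.2347

b = r · sᵧ/sₓ = 0.929 · 6.915/71.031 = 0.090440
a = ȳ − b·x̄ = 19.657143 − 0.090440·573.771429 = -32.234675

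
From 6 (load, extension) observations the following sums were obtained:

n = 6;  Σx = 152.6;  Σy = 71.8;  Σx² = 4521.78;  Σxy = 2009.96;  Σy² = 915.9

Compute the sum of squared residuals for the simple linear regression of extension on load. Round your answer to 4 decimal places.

3.9353

Sxx = Σx² − (Σx)²/n = 4521.78 − 3881.126667 = 640.653333
Sxy = Σxy − (Σx)(Σy)/n = 2009.96 − 1826.113333 = 183.846667
Syy = Σy² − (Σy)²/n = 915.9 − 859.206667 = 56.693333
b = Sxy/Sxx = 183.846667/640.653333 = 0.286967
SSE = Syy − b·Sxy = 56.693333 − 0.286967·183.846667 = 3.935320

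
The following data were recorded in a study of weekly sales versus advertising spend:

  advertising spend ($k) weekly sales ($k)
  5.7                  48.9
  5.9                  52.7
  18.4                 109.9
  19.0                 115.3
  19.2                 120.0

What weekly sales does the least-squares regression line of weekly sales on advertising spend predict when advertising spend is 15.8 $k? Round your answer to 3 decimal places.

n = 5, Σx = 68.2, Σy = 446.8, Σxy = 7106.52, Σx² = 1135.5
Sxx = Σx² − (Σx)²/n = 1135.5 − 930.248 = 205.252
Sxy = Σxy − (Σx)(Σy)/n = 7106.52 − 6094.352 = 1012.168
b = Sxy/Sxx = 1012.168/205.252 = 4.931343
a = ȳ − b·x̄ = 89.36 − 4.931343·13.64 = 22.096482
ŷ(15.8) = a + b·15.8 = 22.096482 + 4.931343·15.8 = 100.011701

100.012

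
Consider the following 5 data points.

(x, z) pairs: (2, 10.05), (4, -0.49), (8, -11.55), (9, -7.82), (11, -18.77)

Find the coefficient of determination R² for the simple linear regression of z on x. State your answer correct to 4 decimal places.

0.9251

n = 5, Σx = 34, Σy = -28.58, Σxy = -351.11, Σx² = 286, Σy² = 648.1104
Sxx = Σx² − (Σx)²/n = 286 − 231.2 = 54.8
Sxy = Σxy − (Σx)(Σy)/n = -351.11 − (-194.344) = -156.766
Syy = Σy² − (Σy)²/n = 648.1104 − 163.36328 = 484.74712
R² = Sxy²/(Sxx·Syy) = (-156.766)²/(54.8·484.74712) = 0.925141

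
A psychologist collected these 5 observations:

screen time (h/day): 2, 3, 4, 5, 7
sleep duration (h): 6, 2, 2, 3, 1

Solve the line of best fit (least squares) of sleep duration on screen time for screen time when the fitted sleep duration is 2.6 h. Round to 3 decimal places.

4.474

n = 5, Σx = 21, Σy = 14, Σxy = 48, Σx² = 103
Sxx = Σx² − (Σx)²/n = 103 − 88.2 = 14.8
Sxy = Σxy − (Σx)(Σy)/n = 48 − 58.8 = -10.8
b = Sxy/Sxx = -10.8/14.8 = -0.729730
a = ȳ − b·x̄ = 2.8 − (-0.729730)·4.2 = 5.864865
Set a + b·x = 2.6: x = (2.6 − 5.864865) / (-0.729730) = 4.474074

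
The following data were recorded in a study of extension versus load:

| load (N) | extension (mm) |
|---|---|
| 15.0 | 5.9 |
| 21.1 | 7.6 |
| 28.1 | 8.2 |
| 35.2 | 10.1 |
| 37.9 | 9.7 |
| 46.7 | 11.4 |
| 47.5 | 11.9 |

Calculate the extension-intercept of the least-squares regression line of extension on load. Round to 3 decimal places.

3.590

n = 7, Σx = 231.5, Σy = 64.8, Σxy = 2300.06, Σx² = 8572.41
Sxx = Σx² − (Σx)²/n = 8572.41 − 7656.035714 = 916.374286
Sxy = Σxy − (Σx)(Σy)/n = 2300.06 − 2143.028571 = 157.031429
b = Sxy/Sxx = 157.031429/916.374286 = 0.171362
a = ȳ − b·x̄ = 9.257143 − 0.171362·33.071429 = 3.589968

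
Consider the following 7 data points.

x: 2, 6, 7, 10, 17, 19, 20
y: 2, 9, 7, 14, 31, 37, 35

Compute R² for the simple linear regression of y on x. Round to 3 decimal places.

n = 7, Σx = 81, Σy = 135, Σxy = 2177, Σx² = 1239, Σy² = 3885
Sxx = Σx² − (Σx)²/n = 1239 − 937.285714 = 301.714286
Sxy = Σxy − (Σx)(Σy)/n = 2177 − 1562.142857 = 614.857143
Syy = Σy² − (Σy)²/n = 3885 − 2603.571429 = 1281.428571
R² = Sxy²/(Sxx·Syy) = (614.857143)²/(301.714286·1281.428571) = 0.977818

0.978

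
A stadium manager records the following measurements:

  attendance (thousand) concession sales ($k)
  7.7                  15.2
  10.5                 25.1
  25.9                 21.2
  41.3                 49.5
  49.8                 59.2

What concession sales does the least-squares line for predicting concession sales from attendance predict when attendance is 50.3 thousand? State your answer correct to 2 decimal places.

n = 5, Σx = 135.2, Σy = 170.2, Σxy = 5922.18, Σx² = 5026.08
Sxx = Σx² − (Σx)²/n = 5026.08 − 3655.808 = 1370.272
Sxy = Σxy − (Σx)(Σy)/n = 5922.18 − 4602.208 = 1319.972
b = Sxy/Sxx = 1319.972/1370.272 = 0.963292
a = ȳ − b·x̄ = 34.04 − 0.963292·27.04 = 7.992585
ŷ(50.3) = a + b·50.3 = 7.992585 + 0.963292·50.3 = 56.446171

56.45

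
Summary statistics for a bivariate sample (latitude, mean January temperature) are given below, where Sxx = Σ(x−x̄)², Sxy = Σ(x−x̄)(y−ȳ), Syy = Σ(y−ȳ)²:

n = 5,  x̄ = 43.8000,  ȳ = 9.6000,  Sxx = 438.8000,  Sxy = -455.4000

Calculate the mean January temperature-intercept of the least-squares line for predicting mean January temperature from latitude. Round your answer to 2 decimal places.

b = Sxy/Sxx = -455.4/438.8 = -1.037830
a = ȳ − b·x̄ = 9.6 − (-1.037830)·43.8 = 55.056974

55.06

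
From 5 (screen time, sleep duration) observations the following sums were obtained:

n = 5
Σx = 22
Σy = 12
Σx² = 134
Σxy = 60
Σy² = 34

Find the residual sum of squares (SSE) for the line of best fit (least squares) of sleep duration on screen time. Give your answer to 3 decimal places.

3.806

Sxx = Σx² − (Σx)²/n = 134 − 96.8 = 37.2
Sxy = Σxy − (Σx)(Σy)/n = 60 − 52.8 = 7.2
Syy = Σy² − (Σy)²/n = 34 − 28.8 = 5.2
b = Sxy/Sxx = 7.2/37.2 = 0.193548
SSE = Syy − b·Sxy = 5.2 − 0.193548·7.2 = 3.806452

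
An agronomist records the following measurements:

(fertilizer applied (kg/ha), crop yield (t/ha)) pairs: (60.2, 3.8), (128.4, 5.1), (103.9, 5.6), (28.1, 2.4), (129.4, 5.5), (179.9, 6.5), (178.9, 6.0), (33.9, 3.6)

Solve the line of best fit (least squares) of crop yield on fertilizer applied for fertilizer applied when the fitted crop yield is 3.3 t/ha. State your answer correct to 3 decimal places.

n = 8, Σx = 842.7, Σy = 38.5, Σxy = 4609.37, Σx² = 113958.21
Sxx = Σx² − (Σx)²/n = 113958.21 − 88767.91125 = 25190.29875
Sxy = Σxy − (Σx)(Σy)/n = 4609.37 − 4055.49375 = 553.87625
b = Sxy/Sxx = 553.87625/25190.29875 = 0.021988
a = ȳ − b·x̄ = 4.8125 − 0.021988·105.3375 = 2.496373
Set a + b·x = 3.3: x = (3.3 − 2.496373) / 0.021988 = 36.548981

36.549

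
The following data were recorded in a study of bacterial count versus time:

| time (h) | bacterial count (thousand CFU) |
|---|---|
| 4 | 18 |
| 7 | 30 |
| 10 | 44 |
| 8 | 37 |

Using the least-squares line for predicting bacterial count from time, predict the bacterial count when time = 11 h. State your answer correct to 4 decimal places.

48.8000

n = 4, Σx = 29, Σy = 129, Σxy = 1018, Σx² = 229
Sxx = Σx² − (Σx)²/n = 229 − 210.25 = 18.75
Sxy = Σxy − (Σx)(Σy)/n = 1018 − 935.25 = 82.75
b = Sxy/Sxx = 82.75/18.75 = 4.413333
a = ȳ − b·x̄ = 32.25 − 4.413333·7.25 = 0.253333
ŷ(11) = a + b·11 = 0.253333 + 4.413333·11 = 48.8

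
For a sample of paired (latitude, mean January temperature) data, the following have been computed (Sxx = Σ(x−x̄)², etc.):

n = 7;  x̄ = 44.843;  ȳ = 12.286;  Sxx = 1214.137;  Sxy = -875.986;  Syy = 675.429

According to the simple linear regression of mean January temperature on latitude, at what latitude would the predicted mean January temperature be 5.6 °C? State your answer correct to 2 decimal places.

b = Sxy/Sxx = -875.986/1214.137 = -0.721489
a = ȳ − b·x̄ = 12.286 − (-0.721489)·44.843 = 44.639713
Set a + b·x = 5.6: x = (5.6 − 44.639713) / (-0.721489) = 54.109952

54.11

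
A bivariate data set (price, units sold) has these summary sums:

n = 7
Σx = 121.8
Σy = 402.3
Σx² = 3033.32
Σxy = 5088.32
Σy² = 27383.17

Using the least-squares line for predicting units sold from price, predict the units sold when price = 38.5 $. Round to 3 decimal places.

Sxx = Σx² − (Σx)²/n = 3033.32 − 2119.32 = 914
Sxy = Σxy − (Σx)(Σy)/n = 5088.32 − 7000.02 = -1911.7
b = Sxy/Sxx = -1911.7/914 = -2.091575
a = ȳ − b·x̄ = 57.471429 − (-2.091575)·17.4 = 93.864842
ŷ(38.5) = a + b·38.5 = 93.864842 + (-2.091575)·38.5 = 13.339186

13.339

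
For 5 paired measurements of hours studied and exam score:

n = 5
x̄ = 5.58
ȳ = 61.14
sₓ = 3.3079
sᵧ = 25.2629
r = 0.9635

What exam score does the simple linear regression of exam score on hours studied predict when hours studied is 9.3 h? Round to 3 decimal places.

88.513

b = r · sᵧ/sₓ = 0.9635 · 25.2629/3.3079 = 7.358386
a = ȳ − b·x̄ = 61.14 − 7.358386·5.58 = 20.080208
ŷ(9.3) = a + b·9.3 = 20.080208 + 7.358386·9.3 = 88.513195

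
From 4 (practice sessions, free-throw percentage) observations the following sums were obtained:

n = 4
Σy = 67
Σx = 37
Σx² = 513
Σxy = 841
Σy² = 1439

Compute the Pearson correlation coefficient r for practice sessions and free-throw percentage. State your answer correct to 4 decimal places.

Sxx = Σx² − (Σx)²/n = 513 − 342.25 = 170.75
Sxy = Σxy − (Σx)(Σy)/n = 841 − 619.75 = 221.25
Syy = Σy² − (Σy)²/n = 1439 − 1122.25 = 316.75
r = Sxy/√(Sxx·Syy) = 221.25/√(54085.0625) = 221.25/232.561954 = 0.951359

0.9514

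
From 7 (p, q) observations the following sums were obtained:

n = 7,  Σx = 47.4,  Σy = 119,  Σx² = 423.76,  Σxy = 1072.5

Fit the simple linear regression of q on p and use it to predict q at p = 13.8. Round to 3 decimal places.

35.236

Sxx = Σx² − (Σx)²/n = 423.76 − 320.965714 = 102.794286
Sxy = Σxy − (Σx)(Σy)/n = 1072.5 − 805.8 = 266.7
b = Sxy/Sxx = 266.7/102.794286 = 2.594502
a = ȳ − b·x̄ = 17 − 2.594502·6.771429 = -0.568486
ŷ(13.8) = a + b·13.8 = -0.568486 + 2.594502·13.8 = 35.235644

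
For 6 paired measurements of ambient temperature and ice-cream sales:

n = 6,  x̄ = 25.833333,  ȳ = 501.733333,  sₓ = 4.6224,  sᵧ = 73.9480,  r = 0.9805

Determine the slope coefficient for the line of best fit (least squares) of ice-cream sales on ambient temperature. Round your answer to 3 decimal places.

15.686

b = r · sᵧ/sₓ = 0.9805 · 73.948/4.6224 = 15.685794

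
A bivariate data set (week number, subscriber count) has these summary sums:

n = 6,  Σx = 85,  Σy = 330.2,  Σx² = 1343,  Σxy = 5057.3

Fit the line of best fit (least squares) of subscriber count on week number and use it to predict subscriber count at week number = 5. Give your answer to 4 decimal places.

Sxx = Σx² − (Σx)²/n = 1343 − 1204.166667 = 138.833333
Sxy = Σxy − (Σx)(Σy)/n = 5057.3 − 4677.833333 = 379.466667
b = Sxy/Sxx = 379.466667/138.833333 = 2.733253
a = ȳ − b·x̄ = 55.033333 − 2.733253·14.166667 = 16.312245
ŷ(5) = a + b·5 = 16.312245 + 2.733253·5 = 29.978511

29.9785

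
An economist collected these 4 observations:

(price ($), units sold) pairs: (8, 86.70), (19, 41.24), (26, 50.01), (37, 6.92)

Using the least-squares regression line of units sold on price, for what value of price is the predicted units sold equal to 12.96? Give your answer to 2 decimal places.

n = 4, Σx = 90, Σy = 184.87, Σxy = 3033.46, Σx² = 2470
Sxx = Σx² − (Σx)²/n = 2470 − 2025 = 445
Sxy = Σxy − (Σx)(Σy)/n = 3033.46 − 4159.575 = -1126.115
b = Sxy/Sxx = -1126.115/445 = -2.530596
a = ȳ − b·x̄ = 46.2175 − (-2.530596)·22.5 = 103.155899
Set a + b·x = 12.96: x = (12.96 − 103.155899) / (-2.530596) = 35.642164

35.64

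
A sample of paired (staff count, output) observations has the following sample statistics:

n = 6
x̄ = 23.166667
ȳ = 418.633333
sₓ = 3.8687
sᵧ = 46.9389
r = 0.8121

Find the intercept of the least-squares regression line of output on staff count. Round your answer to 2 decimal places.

b = r · sᵧ/sₓ = 0.8121 · 46.9389/3.8687 = 9.853202
a = ȳ − b·x̄ = 418.633333 − 9.853202·23.166667 = 190.367495

190.37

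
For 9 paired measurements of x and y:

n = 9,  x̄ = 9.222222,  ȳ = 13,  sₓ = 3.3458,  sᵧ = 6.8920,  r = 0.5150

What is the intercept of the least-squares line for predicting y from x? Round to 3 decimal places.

b = r · sᵧ/sₓ = 0.515 · 6.892/3.3458 = 1.060846
a = ȳ − b·x̄ = 13 − 1.060846·9.222222 = 3.216639

3.217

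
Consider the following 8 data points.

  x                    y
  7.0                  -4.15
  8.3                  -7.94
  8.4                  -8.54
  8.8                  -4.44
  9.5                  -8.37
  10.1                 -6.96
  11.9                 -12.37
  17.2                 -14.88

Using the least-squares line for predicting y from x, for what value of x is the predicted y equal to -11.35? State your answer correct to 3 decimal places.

n = 8, Σx = 81.2, Σy = -67.65, Σxy = -758.71, Σx² = 895.6
Sxx = Σx² − (Σx)²/n = 895.6 − 824.18 = 71.42
Sxy = Σxy − (Σx)(Σy)/n = -758.71 − (-686.6475) = -72.0625
b = Sxy/Sxx = -72.0625/71.42 = -1.008996
a = ȳ − b·x̄ = -8.45625 − (-1.008996)·10.15 = 1.785060
Set a + b·x = -11.35: x = (-11.35 − 1.785060) / (-1.008996) = 13.017950

13.018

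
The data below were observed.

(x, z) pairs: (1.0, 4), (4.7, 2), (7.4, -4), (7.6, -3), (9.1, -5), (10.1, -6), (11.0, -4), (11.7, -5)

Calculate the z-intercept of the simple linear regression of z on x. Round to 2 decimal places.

4.74

n = 8, Σx = 62.6, Σy = -21, Σxy = -247.6, Σx² = 578.32
Sxx = Σx² − (Σx)²/n = 578.32 − 489.845 = 88.475
Sxy = Σxy − (Σx)(Σy)/n = -247.6 − (-164.325) = -83.275
b = Sxy/Sxx = -83.275/88.475 = -0.941226
a = ȳ − b·x̄ = -2.625 − (-0.941226)·7.825 = 4.740096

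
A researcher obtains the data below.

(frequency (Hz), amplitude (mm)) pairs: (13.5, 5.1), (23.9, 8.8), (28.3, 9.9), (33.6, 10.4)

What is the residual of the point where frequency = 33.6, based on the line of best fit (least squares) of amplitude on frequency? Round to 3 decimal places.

-0.554

n = 4, Σx = 99.3, Σy = 34.2, Σxy = 908.78, Σx² = 2683.31
Sxx = Σx² − (Σx)²/n = 2683.31 − 2465.1225 = 218.1875
Sxy = Σxy − (Σx)(Σy)/n = 908.78 − 849.015 = 59.765
b = Sxy/Sxx = 59.765/218.1875 = 0.273916
a = ȳ − b·x̄ = 8.55 − 0.273916·24.825 = 1.750041
ŷ(33.6) = 1.750041 + 0.273916·33.6 = 10.953611
residual = y − ŷ = 10.4 − 10.953611 = -0.553611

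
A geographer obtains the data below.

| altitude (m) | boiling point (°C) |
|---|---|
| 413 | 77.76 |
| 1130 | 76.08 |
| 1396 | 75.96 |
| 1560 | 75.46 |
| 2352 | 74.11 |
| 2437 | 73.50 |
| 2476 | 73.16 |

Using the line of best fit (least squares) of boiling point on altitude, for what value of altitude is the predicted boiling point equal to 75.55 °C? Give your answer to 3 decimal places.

1486.954

n = 7, Σx = 11764, Σy = 526.03, Σxy = 876413.42, Σx² = 23431334
Sxx = Σx² − (Σx)²/n = 23431334 − 19770242.285714 = 3661091.714286
Sxy = Σxy − (Σx)(Σy)/n = 876413.42 − 884030.988571 = -7617.568571
b = Sxy/Sxx = -7617.568571/3661091.714286 = -0.002081
a = ȳ − b·x̄ = 75.147143 − (-0.002081)·1680.571429 = 78.643878
Set a + b·x = 75.55: x = (75.55 − 78.643878) / (-0.002081) = 1486.953618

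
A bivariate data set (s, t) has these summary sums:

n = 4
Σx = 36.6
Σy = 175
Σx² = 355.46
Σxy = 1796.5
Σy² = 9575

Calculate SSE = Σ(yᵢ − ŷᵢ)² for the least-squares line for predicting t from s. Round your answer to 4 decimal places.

65.4412

Sxx = Σx² − (Σx)²/n = 355.46 − 334.89 = 20.57
Sxy = Σxy − (Σx)(Σy)/n = 1796.5 − 1601.25 = 195.25
Syy = Σy² − (Σy)²/n = 9575 − 7656.25 = 1918.75
b = Sxy/Sxx = 195.25/20.57 = 9.491979
SSE = Syy − b·Sxy = 1918.75 − 9.491979·195.25 = 65.441176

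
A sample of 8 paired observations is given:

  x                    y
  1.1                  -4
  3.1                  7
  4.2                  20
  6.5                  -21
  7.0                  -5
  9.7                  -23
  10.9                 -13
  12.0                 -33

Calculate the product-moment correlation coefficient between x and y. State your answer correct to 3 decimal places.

-0.729

n = 8, Σx = 54.5, Σy = -72, Σxy = -831, Σx² = 476.61, Σy² = 2718
Sxx = Σx² − (Σx)²/n = 476.61 − 371.28125 = 105.32875
Sxy = Σxy − (Σx)(Σy)/n = -831 − (-490.5) = -340.5
Syy = Σy² − (Σy)²/n = 2718 − 648 = 2070
r = Sxy/√(Sxx·Syy) = -340.5/√(218030.5125) = -340.5/466.937375 = -0.729220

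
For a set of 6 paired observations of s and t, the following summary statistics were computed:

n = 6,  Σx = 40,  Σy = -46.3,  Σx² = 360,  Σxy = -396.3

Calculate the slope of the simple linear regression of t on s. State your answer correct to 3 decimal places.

Sxx = Σx² − (Σx)²/n = 360 − 266.666667 = 93.333333
Sxy = Σxy − (Σx)(Σy)/n = -396.3 − (-308.666667) = -87.633333
b = Sxy/Sxx = -87.633333/93.333333 = -0.938929

-0.939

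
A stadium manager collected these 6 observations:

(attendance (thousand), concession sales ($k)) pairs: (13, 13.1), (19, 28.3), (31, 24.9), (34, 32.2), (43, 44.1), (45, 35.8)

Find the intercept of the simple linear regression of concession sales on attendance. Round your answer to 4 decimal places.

n = 6, Σx = 185, Σy = 178.4, Σxy = 6082, Σx² = 6521
Sxx = Σx² − (Σx)²/n = 6521 − 5704.166667 = 816.833333
Sxy = Σxy − (Σx)(Σy)/n = 6082 − 5500.666667 = 581.333333
b = Sxy/Sxx = 581.333333/816.833333 = 0.711691
a = ȳ − b·x̄ = 29.733333 − 0.711691·30.833333 = 7.789512

7.7895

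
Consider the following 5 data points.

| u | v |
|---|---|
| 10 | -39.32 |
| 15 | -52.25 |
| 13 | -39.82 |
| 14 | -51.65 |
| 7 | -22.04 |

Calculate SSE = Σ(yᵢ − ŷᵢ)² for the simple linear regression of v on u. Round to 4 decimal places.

63.5403

n = 5, Σx = 59, Σy = -205.08, Σxy = -2571.99, Σx² = 739, Σy² = 9015.2414
Sxx = Σx² − (Σx)²/n = 739 − 696.2 = 42.8
Sxy = Σxy − (Σx)(Σy)/n = -2571.99 − (-2419.944) = -152.046
Syy = Σy² − (Σy)²/n = 9015.2414 − 8411.56128 = 603.68012
b = Sxy/Sxx = -152.046/42.8 = -3.552477
SSE = Syy − b·Sxy = 603.68012 − (-3.552477)·(-152.046) = 63.540257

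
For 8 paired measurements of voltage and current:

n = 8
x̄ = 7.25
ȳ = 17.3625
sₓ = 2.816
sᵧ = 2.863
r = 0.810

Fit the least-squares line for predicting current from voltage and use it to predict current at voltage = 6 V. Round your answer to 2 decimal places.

16.33

b = r · sᵧ/sₓ = 0.81 · 2.863/2.816 = 0.823519
a = ȳ − b·x̄ = 17.3625 − 0.823519·7.25 = 11.391986
ŷ(6) = a + b·6 = 11.391986 + 0.823519·6 = 16.333101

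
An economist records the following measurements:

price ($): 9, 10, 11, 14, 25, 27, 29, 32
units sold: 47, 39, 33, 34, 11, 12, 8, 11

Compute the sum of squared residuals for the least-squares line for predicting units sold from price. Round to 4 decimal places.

124.6904

n = 8, Σx = 157, Σy = 195, Σxy = 2835, Σx² = 3717, Σy² = 6425
Sxx = Σx² − (Σx)²/n = 3717 − 3081.125 = 635.875
Sxy = Σxy − (Σx)(Σy)/n = 2835 − 3826.875 = -991.875
Syy = Σy² − (Σy)²/n = 6425 − 4753.125 = 1671.875
b = Sxy/Sxx = -991.875/635.875 = -1.559858
SSE = Syy − b·Sxy = 1671.875 − (-1.559858)·(-991.875) = 124.690387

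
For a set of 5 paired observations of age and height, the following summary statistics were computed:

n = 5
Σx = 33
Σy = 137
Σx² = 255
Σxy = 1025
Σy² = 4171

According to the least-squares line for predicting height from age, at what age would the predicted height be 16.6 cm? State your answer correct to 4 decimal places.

3.2742

Sxx = Σx² − (Σx)²/n = 255 − 217.8 = 37.2
Sxy = Σxy − (Σx)(Σy)/n = 1025 − 904.2 = 120.8
b = Sxy/Sxx = 120.8/37.2 = 3.247312
a = ȳ − b·x̄ = 27.4 − 3.247312·6.6 = 5.967742
Set a + b·x = 16.6: x = (16.6 − 5.967742) / 3.247312 = 3.274172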